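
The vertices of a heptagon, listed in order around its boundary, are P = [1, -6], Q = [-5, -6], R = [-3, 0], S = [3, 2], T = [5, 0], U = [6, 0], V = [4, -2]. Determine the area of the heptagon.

Apply the shoelace formula: 2A = Σ (x_i·y_{i+1} − x_{i+1}·y_i), indices taken mod 7.
P→Q: (1)(-6) − (-5)(-6) = -36
Q→R: (-5)(0) − (-3)(-6) = -18
R→S: (-3)(2) − (3)(0) = -6
S→T: (3)(0) − (5)(2) = -10
T→U: (5)(0) − (6)(0) = 0
U→V: (6)(-2) − (4)(0) = -12
V→P: (4)(-6) − (1)(-2) = -22
Σ = -104
Area = |Σ|/2 = 52.

52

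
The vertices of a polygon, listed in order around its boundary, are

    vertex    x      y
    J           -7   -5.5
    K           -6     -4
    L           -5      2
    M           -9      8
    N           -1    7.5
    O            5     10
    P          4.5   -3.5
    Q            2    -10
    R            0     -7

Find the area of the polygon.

Apply the surveyor's formula: 2A = Σ (x_i·y_{i+1} − x_{i+1}·y_i), indices taken mod 9.
Σ = (-5) + (-32) + (-22) + (-59.5) + (-47.5) + (-62.5) + (-38) + (-14) + (-49) = -329.5
Area = |Σ|/2 = 164.75.

164.75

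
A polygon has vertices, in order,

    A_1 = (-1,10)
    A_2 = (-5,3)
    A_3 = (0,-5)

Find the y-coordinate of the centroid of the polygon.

8/3

Apply the shoelace formula. First the cross-terms c_i = x_i·y_{i+1} − x_{i+1}·y_i:
  47, 25, -5  ⇒  2A = 67, A = 33.5.
Then Σ (y_i + y_{i+1})·c_i = 536, so ȳ = 536 / (6·33.5) = 8/3.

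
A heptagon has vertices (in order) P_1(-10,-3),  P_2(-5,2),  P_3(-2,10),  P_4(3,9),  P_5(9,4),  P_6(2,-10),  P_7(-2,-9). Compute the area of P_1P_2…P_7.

Σ = (-35) + (-46) + (-48) + (-69) + (-98) + (-38) + (-84) = -418
Area = |Σ|/2 = 209.

209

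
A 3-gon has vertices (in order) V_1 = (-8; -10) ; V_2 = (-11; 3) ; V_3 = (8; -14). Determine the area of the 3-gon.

98

Cross-terms: -134, 130, -192  ⇒  Σ = -196
Area = |Σ|/2 = 98.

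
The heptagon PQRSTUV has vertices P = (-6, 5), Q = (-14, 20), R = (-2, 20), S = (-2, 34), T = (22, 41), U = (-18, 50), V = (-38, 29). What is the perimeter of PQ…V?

178

|PQ| = √((-8)² + (15)²) = √289 = 17
|QR| = √((12)² + (0)²) = √144 = 12
|RS| = √((0)² + (14)²) = √196 = 14
|ST| = √((24)² + (7)²) = √625 = 25
|TU| = √((-40)² + (9)²) = √1681 = 41
|UV| = √((-20)² + (-21)²) = √841 = 29
|VP| = √((32)² + (-24)²) = √1600 = 40
Perimeter = 17 + 12 + 14 + 25 + 41 + 29 + 40 = 178.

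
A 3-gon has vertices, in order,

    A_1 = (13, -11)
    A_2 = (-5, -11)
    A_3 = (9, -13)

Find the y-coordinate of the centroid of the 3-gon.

-35/3

Apply the shoelace formula. First the cross-terms c_i = x_i·y_{i+1} − x_{i+1}·y_i:
  -198, 164, 70  ⇒  2A = 36, A = 18.
Then Σ (y_i + y_{i+1})·c_i = -1260, so ȳ = -1260 / (6·18) = -35/3.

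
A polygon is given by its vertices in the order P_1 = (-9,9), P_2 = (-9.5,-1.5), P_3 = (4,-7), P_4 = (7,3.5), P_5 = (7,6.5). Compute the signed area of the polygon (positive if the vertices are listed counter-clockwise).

Apply the shoelace formula: 2A = Σ (x_i·y_{i+1} − x_{i+1}·y_i), indices taken mod 5.
Cross-terms: 99, 72.5, 63, 21, 121.5  ⇒  Σ = 377
Signed area = Σ/2 = 188.5 (positive ⇒ counter-clockwise traversal).

188.5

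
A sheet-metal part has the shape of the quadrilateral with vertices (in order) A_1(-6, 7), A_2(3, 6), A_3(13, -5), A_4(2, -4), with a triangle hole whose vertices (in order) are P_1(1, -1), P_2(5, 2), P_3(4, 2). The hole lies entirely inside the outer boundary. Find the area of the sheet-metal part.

99.5

Outer boundary:
Cross-terms: -57, -93, -42, -10  ⇒  Σ = -202
Area = |Σ|/2 = 101.
Hole:
Apply the shoelace formula: 2A = Σ (x_i·y_{i+1} − x_{i+1}·y_i), indices taken mod 3.
Σ = (7) + (2) + (-6) = 3
Area = |Σ|/2 = 1.5.
Net area = 101 − 1.5 = 99.5.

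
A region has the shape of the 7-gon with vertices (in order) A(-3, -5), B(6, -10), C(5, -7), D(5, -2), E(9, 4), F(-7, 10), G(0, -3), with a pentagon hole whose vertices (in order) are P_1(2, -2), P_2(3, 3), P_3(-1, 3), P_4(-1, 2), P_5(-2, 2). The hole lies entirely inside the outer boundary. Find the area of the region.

117

Outer boundary:
Σ = (60) + (8) + (25) + (38) + (118) + (21) + (-9) = 261
Area = |Σ|/2 = 130.5.
Hole:
Apply the surveyor's formula: 2A = Σ (x_i·y_{i+1} − x_{i+1}·y_i), indices taken mod 5.
Σ = (12) + (12) + (1) + (2) + (0) = 27
Area = |Σ|/2 = 13.5.
Net area = 130.5 − 13.5 = 117.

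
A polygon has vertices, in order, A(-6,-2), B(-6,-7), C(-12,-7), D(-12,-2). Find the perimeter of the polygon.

22

|AB| = √((0)² + (-5)²) = √25 = 5
|BC| = √((-6)² + (0)²) = √36 = 6
|CD| = √((0)² + (5)²) = √25 = 5
|DA| = √((6)² + (0)²) = √36 = 6
Perimeter = 5 + 6 + 5 + 6 = 22.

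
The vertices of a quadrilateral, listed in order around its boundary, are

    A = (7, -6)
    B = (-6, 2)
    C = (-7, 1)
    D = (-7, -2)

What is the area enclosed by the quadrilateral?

31.5

Apply Gauss's area formula: 2A = Σ (x_i·y_{i+1} − x_{i+1}·y_i), indices taken mod 4.
Σ = (-22) + (8) + (21) + (56) = 63
Area = |Σ|/2 = 31.5.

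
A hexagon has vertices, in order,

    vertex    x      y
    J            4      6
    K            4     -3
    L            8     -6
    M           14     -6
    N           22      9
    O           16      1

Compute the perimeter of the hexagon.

|JK| = √((0)² + (-9)²) = √81 = 9
|KL| = √((4)² + (-3)²) = √25 = 5
|LM| = √((6)² + (0)²) = √36 = 6
|MN| = √((8)² + (15)²) = √289 = 17
|NO| = √((-6)² + (-8)²) = √100 = 10
|OJ| = √((-12)² + (5)²) = √169 = 13
Perimeter = 9 + 5 + 6 + 17 + 10 + 13 = 60.

60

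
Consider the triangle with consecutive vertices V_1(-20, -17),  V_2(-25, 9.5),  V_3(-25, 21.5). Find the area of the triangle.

Apply the shoelace formula: 2A = Σ (x_i·y_{i+1} − x_{i+1}·y_i), indices taken mod 3.
Σ = (-615) + (-300) + (855) = -60
Area = |Σ|/2 = 30.

30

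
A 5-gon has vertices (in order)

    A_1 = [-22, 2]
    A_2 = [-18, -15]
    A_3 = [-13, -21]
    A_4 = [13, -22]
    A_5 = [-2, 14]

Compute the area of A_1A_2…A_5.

Σ = (366) + (183) + (559) + (138) + (304) = 1550
Area = |Σ|/2 = 775.

775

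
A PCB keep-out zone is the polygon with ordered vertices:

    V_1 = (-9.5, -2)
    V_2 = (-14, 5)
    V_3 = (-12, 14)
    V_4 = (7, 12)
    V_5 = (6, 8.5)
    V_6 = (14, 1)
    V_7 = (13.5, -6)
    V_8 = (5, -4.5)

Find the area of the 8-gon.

380

Cross-terms: -75.5, -136, -242, -12.5, -113, -97.5, -30.75, -52.75  ⇒  Σ = -760
Area = |Σ|/2 = 380.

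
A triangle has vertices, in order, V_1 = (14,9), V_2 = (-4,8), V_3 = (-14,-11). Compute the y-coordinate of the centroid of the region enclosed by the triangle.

Apply Gauss's area formula. First the cross-terms c_i = x_i·y_{i+1} − x_{i+1}·y_i:
  148, 156, 28  ⇒  2A = 332, A = 166.
Then Σ (y_i + y_{i+1})·c_i = 1992, so ȳ = 1992 / (6·166) = 2.

2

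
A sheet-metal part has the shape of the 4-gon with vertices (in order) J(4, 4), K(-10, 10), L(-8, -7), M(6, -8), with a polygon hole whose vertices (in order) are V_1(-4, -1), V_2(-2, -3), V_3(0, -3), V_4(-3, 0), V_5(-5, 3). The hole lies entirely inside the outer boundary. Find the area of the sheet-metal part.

188.5

Outer boundary:
Apply the surveyor's formula: 2A = Σ (x_i·y_{i+1} − x_{i+1}·y_i), indices taken mod 4.
Σ = (80) + (150) + (106) + (56) = 392
Area = |Σ|/2 = 196.
Hole:
Apply the shoelace formula: 2A = Σ (x_i·y_{i+1} − x_{i+1}·y_i), indices taken mod 5.
Σ = (10) + (6) + (-9) + (-9) + (17) = 15
Area = |Σ|/2 = 7.5.
Net area = 196 − 7.5 = 188.5.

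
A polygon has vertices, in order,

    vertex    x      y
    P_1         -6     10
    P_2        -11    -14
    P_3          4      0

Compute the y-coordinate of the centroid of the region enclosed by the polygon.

-4/3

Apply the shoelace (surveyor's) formula. First the cross-terms c_i = x_i·y_{i+1} − x_{i+1}·y_i:
  194, 56, 40  ⇒  2A = 290, A = 145.
Then Σ (y_i + y_{i+1})·c_i = -1160, so ȳ = -1160 / (6·145) = -4/3.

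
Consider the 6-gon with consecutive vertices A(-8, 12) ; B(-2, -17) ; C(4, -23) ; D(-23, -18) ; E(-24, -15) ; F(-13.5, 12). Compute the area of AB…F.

485.25

Apply Gauss's area formula: 2A = Σ (x_i·y_{i+1} − x_{i+1}·y_i), indices taken mod 6.
A→B: (-8)(-17) − (-2)(12) = 160
B→C: (-2)(-23) − (4)(-17) = 114
C→D: (4)(-18) − (-23)(-23) = -601
D→E: (-23)(-15) − (-24)(-18) = -87
E→F: (-24)(12) − (-13.5)(-15) = -490.5
F→A: (-13.5)(12) − (-8)(12) = -66
Σ = -970.5
Area = |Σ|/2 = 485.25.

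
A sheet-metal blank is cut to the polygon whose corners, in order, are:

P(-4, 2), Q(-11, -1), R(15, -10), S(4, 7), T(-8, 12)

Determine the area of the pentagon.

Apply Gauss's area formula: 2A = Σ (x_i·y_{i+1} − x_{i+1}·y_i), indices taken mod 5.
P→Q: (-4)(-1) − (-11)(2) = 26
Q→R: (-11)(-10) − (15)(-1) = 125
R→S: (15)(7) − (4)(-10) = 145
S→T: (4)(12) − (-8)(7) = 104
T→P: (-8)(2) − (-4)(12) = 32
Σ = 432
Area = |Σ|/2 = 216.

216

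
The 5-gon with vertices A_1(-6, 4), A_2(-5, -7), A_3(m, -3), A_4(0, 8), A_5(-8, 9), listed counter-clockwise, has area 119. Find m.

5

Write out the shoelace sum; only the two edges meeting at A_3 involve m:
2·Area = [((-5)·(-3) − m·(-7)) + (m·8 − 0·(-3))] + 148
       = 15·m + 163 = 238
⇒ m = 5.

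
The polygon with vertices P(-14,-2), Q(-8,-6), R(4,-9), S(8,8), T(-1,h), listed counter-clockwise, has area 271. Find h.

Write out the shoelace sum; only the two edges meeting at T involve h:
2·Area = [(8·h − (-1)·8) + ((-1)·(-2) − (-14)·h)] + 268
       = 22·h + 278 = 542
⇒ h = 12.

12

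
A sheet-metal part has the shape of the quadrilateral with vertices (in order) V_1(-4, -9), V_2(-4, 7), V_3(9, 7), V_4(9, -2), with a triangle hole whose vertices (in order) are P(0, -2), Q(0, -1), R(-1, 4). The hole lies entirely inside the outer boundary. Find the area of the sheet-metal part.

162

Outer boundary:
Σ = (-64) + (-91) + (-81) + (-89) = -325
Area = |Σ|/2 = 162.5.
Hole:
Σ = (0) + (-1) + (2) = 1
Area = |Σ|/2 = 0.5.
Net area = 162.5 − 0.5 = 162.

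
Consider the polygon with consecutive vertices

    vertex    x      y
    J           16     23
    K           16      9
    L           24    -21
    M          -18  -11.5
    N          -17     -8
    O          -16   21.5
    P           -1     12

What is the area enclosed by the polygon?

J→K: (16)(9) − (16)(23) = -224
K→L: (16)(-21) − (24)(9) = -552
L→M: (24)(-11.5) − (-18)(-21) = -654
M→N: (-18)(-8) − (-17)(-11.5) = -51.5
N→O: (-17)(21.5) − (-16)(-8) = -493.5
O→P: (-16)(12) − (-1)(21.5) = -170.5
P→J: (-1)(23) − (16)(12) = -215
Σ = -2360.5
Area = |Σ|/2 = 1180.25.

1180.25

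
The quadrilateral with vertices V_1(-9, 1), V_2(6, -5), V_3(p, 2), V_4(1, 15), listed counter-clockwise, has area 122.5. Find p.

3

Write out the shoelace sum; only the two edges meeting at V_3 involve p:
2·Area = [(6·2 − p·(-5)) + (p·15 − 1·2)] + 175
       = 20·p + 185 = 245
⇒ p = 3.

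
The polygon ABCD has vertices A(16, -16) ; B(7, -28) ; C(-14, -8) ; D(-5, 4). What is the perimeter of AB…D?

|AB| = √((-9)² + (-12)²) = √225 = 15
|BC| = √((-21)² + (20)²) = √841 = 29
|CD| = √((9)² + (12)²) = √225 = 15
|DA| = √((21)² + (-20)²) = √841 = 29
Perimeter = 15 + 29 + 15 + 29 = 88.

88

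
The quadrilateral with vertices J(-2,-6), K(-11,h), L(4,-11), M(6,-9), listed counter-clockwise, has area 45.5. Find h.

Write out the shoelace sum; only the two edges meeting at K involve h:
2·Area = [((-2)·h − (-11)·(-6)) + ((-11)·(-11) − 4·h)] + -24
       = -6·h + 31 = 91
⇒ h = -10.

-10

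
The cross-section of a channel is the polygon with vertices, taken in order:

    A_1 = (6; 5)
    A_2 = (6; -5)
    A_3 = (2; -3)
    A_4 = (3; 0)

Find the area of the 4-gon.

A_1→A_2: (6)(-5) − (6)(5) = -60
A_2→A_3: (6)(-3) − (2)(-5) = -8
A_3→A_4: (2)(0) − (3)(-3) = 9
A_4→A_1: (3)(5) − (6)(0) = 15
Σ = -44
Area = |Σ|/2 = 22.

22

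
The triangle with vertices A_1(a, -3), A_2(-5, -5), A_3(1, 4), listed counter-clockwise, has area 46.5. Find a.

The doubled signed area Σ (x_i y_{i+1} − x_{i+1} y_i) is linear in a.
With a=0 it equals -33; the coefficient of a is -9 (from the two edges through A_1).
So -9·a + -33 = 2·46.5 = 93 ⇒ a = -14.

-14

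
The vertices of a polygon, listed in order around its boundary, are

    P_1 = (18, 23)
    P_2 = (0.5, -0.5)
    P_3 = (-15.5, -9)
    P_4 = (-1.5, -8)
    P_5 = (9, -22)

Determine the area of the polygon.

392.875

Σ = (-20.5) + (-12.25) + (110.5) + (105) + (603) = 785.75
Area = |Σ|/2 = 392.875.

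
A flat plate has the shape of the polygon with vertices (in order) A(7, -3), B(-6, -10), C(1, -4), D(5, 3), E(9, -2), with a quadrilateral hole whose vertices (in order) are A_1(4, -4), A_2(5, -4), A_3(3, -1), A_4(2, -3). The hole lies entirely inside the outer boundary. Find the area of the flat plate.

Outer boundary:
Apply Gauss's area formula: 2A = Σ (x_i·y_{i+1} − x_{i+1}·y_i), indices taken mod 5.
Σ = (-88) + (34) + (23) + (-37) + (-13) = -81
Area = |Σ|/2 = 40.5.
Hole:
Apply the surveyor's formula: 2A = Σ (x_i·y_{i+1} − x_{i+1}·y_i), indices taken mod 4.
Σ = (4) + (7) + (-7) + (4) = 8
Area = |Σ|/2 = 4.
Net area = 40.5 − 4 = 36.5.

36.5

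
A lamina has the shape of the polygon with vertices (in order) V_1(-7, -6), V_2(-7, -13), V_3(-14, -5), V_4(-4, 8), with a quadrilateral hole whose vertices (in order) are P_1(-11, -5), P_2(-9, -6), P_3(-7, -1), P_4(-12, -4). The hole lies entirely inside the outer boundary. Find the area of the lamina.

65

Outer boundary:
Apply the surveyor's formula: 2A = Σ (x_i·y_{i+1} − x_{i+1}·y_i), indices taken mod 4.
Σ = (49) + (-147) + (-132) + (80) = -150
Area = |Σ|/2 = 75.
Hole:
Cross-terms: 21, -33, 16, 16  ⇒  Σ = 20
Area = |Σ|/2 = 10.
Net area = 75 − 10 = 65.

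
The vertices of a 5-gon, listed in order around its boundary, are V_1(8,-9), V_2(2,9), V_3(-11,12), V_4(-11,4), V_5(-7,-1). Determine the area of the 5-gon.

205.5

Σ = (90) + (123) + (88) + (39) + (71) = 411
Area = |Σ|/2 = 205.5.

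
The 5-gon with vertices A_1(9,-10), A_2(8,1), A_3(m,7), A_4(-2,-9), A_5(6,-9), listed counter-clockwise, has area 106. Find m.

4

The doubled signed area Σ (x_i y_{i+1} − x_{i+1} y_i) is linear in m.
With m=0 it equals 252; the coefficient of m is -10 (from the two edges through A_3).
So -10·m + 252 = 2·106 = 212 ⇒ m = 4.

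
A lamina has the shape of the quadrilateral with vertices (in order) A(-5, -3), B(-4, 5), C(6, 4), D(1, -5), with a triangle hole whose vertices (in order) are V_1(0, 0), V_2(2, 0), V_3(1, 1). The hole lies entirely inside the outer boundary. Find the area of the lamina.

71.5

Outer boundary:
A→B: (-5)(5) − (-4)(-3) = -37
B→C: (-4)(4) − (6)(5) = -46
C→D: (6)(-5) − (1)(4) = -34
D→A: (1)(-3) − (-5)(-5) = -28
Σ = -145
Area = |Σ|/2 = 72.5.
Hole:
Apply Gauss's area formula: 2A = Σ (x_i·y_{i+1} − x_{i+1}·y_i), indices taken mod 3.
Σ = (0) + (2) + (0) = 2
Area = |Σ|/2 = 1.
Net area = 72.5 − 1 = 71.5.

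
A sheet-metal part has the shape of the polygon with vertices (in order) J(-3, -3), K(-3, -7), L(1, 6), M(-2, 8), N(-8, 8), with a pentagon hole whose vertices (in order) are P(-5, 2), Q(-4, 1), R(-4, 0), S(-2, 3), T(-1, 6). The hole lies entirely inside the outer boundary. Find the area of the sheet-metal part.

51.5

Outer boundary:
Apply the shoelace (surveyor's) formula: 2A = Σ (x_i·y_{i+1} − x_{i+1}·y_i), indices taken mod 5.
Cross-terms: 12, -11, 20, 48, 48  ⇒  Σ = 117
Area = |Σ|/2 = 58.5.
Hole:
Σ = (3) + (4) + (-12) + (-9) + (28) = 14
Area = |Σ|/2 = 7.
Net area = 58.5 − 7 = 51.5.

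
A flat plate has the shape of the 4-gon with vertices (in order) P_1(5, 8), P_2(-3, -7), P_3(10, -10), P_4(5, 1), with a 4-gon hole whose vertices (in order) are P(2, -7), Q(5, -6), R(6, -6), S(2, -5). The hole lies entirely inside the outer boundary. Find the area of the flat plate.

88.5

Outer boundary:
Σ = (-11) + (100) + (60) + (35) = 184
Area = |Σ|/2 = 92.
Hole:
Apply the surveyor's formula: 2A = Σ (x_i·y_{i+1} − x_{i+1}·y_i), indices taken mod 4.
P→Q: (2)(-6) − (5)(-7) = 23
Q→R: (5)(-6) − (6)(-6) = 6
R→S: (6)(-5) − (2)(-6) = -18
S→P: (2)(-7) − (2)(-5) = -4
Σ = 7
Area = |Σ|/2 = 3.5.
Net area = 92 − 3.5 = 88.5.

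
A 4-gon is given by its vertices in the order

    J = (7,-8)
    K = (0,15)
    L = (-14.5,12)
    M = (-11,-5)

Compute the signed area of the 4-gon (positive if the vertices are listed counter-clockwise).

325

Σ = (105) + (217.5) + (204.5) + (123) = 650
Signed area = Σ/2 = 325 (positive ⇒ counter-clockwise traversal).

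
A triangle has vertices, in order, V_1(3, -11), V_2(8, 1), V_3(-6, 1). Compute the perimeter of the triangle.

|V_1V_2| = √((5)² + (12)²) = √169 = 13
|V_2V_3| = √((-14)² + (0)²) = √196 = 14
|V_3V_1| = √((9)² + (-12)²) = √225 = 15
Perimeter = 13 + 14 + 15 = 42.

42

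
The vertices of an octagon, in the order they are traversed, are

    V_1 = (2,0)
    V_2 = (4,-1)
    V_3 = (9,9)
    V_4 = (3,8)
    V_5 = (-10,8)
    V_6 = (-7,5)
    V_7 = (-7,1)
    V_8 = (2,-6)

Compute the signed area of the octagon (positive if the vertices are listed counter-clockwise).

Σ = (-2) + (45) + (45) + (104) + (6) + (28) + (40) + (12) = 278
Signed area = Σ/2 = 139 (positive ⇒ counter-clockwise traversal).

139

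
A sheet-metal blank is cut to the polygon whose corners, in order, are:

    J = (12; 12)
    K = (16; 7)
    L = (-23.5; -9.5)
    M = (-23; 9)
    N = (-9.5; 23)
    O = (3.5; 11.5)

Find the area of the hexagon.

627.375

Apply Gauss's area formula: 2A = Σ (x_i·y_{i+1} − x_{i+1}·y_i), indices taken mod 6.
Σ = (-108) + (12.5) + (-430) + (-443.5) + (-189.75) + (-96) = -1254.75
Area = |Σ|/2 = 627.375.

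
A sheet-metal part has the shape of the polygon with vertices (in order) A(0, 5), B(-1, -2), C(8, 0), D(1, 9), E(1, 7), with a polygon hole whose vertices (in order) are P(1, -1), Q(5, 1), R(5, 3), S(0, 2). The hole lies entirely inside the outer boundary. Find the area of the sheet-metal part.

Outer boundary:
Apply the surveyor's formula: 2A = Σ (x_i·y_{i+1} − x_{i+1}·y_i), indices taken mod 5.
Cross-terms: 5, 16, 72, -2, 5  ⇒  Σ = 96
Area = |Σ|/2 = 48.
Hole:
Apply the shoelace (surveyor's) formula: 2A = Σ (x_i·y_{i+1} − x_{i+1}·y_i), indices taken mod 4.
Σ = (6) + (10) + (10) + (-2) = 24
Area = |Σ|/2 = 12.
Net area = 48 − 12 = 36.

36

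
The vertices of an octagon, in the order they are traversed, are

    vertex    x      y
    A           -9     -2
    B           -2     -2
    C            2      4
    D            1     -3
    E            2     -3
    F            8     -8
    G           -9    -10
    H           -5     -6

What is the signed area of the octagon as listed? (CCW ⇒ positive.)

-90.5

Cross-terms: 14, -4, -10, 3, 8, -152, 4, -44  ⇒  Σ = -181
Signed area = Σ/2 = -90.5 (negative ⇒ clockwise traversal).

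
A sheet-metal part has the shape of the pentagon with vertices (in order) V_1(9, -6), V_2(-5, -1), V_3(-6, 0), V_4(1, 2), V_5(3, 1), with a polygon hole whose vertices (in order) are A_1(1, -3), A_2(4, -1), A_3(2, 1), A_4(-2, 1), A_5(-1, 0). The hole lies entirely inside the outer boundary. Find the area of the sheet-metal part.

32

Outer boundary:
Apply Gauss's area formula: 2A = Σ (x_i·y_{i+1} − x_{i+1}·y_i), indices taken mod 5.
V_1→V_2: (9)(-1) − (-5)(-6) = -39
V_2→V_3: (-5)(0) − (-6)(-1) = -6
V_3→V_4: (-6)(2) − (1)(0) = -12
V_4→V_5: (1)(1) − (3)(2) = -5
V_5→V_1: (3)(-6) − (9)(1) = -27
Σ = -89
Area = |Σ|/2 = 44.5.
Hole:
Apply Gauss's area formula: 2A = Σ (x_i·y_{i+1} − x_{i+1}·y_i), indices taken mod 5.
Σ = (11) + (6) + (4) + (1) + (3) = 25
Area = |Σ|/2 = 12.5.
Net area = 44.5 − 12.5 = 32.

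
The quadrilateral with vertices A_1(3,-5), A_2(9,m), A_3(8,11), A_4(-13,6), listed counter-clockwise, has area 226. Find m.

-14

The doubled signed area Σ (x_i y_{i+1} − x_{i+1} y_i) is linear in m.
With m=0 it equals 382; the coefficient of m is -5 (from the two edges through A_2).
So -5·m + 382 = 2·226 = 452 ⇒ m = -14.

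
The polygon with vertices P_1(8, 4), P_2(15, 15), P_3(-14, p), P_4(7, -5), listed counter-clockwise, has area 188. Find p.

-4

The doubled signed area Σ (x_i y_{i+1} − x_{i+1} y_i) is linear in p.
With p=0 it equals 408; the coefficient of p is 8 (from the two edges through P_3).
So 8·p + 408 = 2·188 = 376 ⇒ p = -4.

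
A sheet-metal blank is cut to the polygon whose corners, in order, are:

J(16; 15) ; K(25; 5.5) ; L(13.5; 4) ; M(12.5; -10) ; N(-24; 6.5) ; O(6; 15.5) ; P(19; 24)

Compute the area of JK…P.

Apply the shoelace formula: 2A = Σ (x_i·y_{i+1} − x_{i+1}·y_i), indices taken mod 7.
J→K: (16)(5.5) − (25)(15) = -287
K→L: (25)(4) − (13.5)(5.5) = 25.75
L→M: (13.5)(-10) − (12.5)(4) = -185
M→N: (12.5)(6.5) − (-24)(-10) = -158.75
N→O: (-24)(15.5) − (6)(6.5) = -411
O→P: (6)(24) − (19)(15.5) = -150.5
P→J: (19)(15) − (16)(24) = -99
Σ = -1265.5
Area = |Σ|/2 = 632.75.

632.75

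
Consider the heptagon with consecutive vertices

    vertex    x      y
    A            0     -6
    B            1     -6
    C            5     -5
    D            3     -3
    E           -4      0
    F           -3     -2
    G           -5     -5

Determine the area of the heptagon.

31

Apply the surveyor's formula: 2A = Σ (x_i·y_{i+1} − x_{i+1}·y_i), indices taken mod 7.
Cross-terms: 6, 25, 0, -12, 8, 5, 30  ⇒  Σ = 62
Area = |Σ|/2 = 31.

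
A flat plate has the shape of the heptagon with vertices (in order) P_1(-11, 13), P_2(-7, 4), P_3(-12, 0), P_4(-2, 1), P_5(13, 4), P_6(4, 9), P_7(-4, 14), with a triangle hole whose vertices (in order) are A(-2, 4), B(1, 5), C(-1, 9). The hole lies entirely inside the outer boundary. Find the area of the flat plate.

Outer boundary:
Apply Gauss's area formula: 2A = Σ (x_i·y_{i+1} − x_{i+1}·y_i), indices taken mod 7.
Σ = (47) + (48) + (-12) + (-21) + (101) + (92) + (102) = 357
Area = |Σ|/2 = 178.5.
Hole:
Apply the shoelace formula: 2A = Σ (x_i·y_{i+1} − x_{i+1}·y_i), indices taken mod 3.
Σ = (-14) + (14) + (14) = 14
Area = |Σ|/2 = 7.
Net area = 178.5 − 7 = 171.5.

171.5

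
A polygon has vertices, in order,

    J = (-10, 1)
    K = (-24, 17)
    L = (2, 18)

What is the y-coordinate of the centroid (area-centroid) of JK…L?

12

Apply the shoelace (surveyor's) formula. First the cross-terms c_i = x_i·y_{i+1} − x_{i+1}·y_i:
  -146, -466, 182  ⇒  2A = -430, A = -215.
Then Σ (y_i + y_{i+1})·c_i = -15480, so ȳ = -15480 / (6·(-215)) = 12.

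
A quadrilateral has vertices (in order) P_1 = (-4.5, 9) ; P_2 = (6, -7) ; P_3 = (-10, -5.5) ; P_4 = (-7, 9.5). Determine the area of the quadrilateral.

139.625

Σ = (-22.5) + (-103) + (-133.5) + (-20.25) = -279.25
Area = |Σ|/2 = 139.625.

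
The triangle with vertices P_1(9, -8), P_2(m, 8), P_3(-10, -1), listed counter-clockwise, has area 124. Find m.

1

The doubled signed area Σ (x_i y_{i+1} − x_{i+1} y_i) is linear in m.
With m=0 it equals 241; the coefficient of m is 7 (from the two edges through P_2).
So 7·m + 241 = 2·124 = 248 ⇒ m = 1.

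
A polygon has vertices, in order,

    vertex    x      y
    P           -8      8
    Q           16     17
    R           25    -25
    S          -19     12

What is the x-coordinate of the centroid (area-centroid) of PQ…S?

215/24

Apply Gauss's area formula. First the cross-terms c_i = x_i·y_{i+1} − x_{i+1}·y_i:
  -264, -825, -175, -56  ⇒  2A = -1320, A = -660.
Then Σ (x_i + x_{i+1})·c_i = -35475, so x̄ = -35475 / (6·(-660)) = 215/24.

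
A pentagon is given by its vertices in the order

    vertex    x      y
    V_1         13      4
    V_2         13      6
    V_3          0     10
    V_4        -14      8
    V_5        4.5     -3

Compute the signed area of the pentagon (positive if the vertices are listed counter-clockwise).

Cross-terms: 26, 130, 140, 6, 57  ⇒  Σ = 359
Signed area = Σ/2 = 179.5 (positive ⇒ counter-clockwise traversal).

179.5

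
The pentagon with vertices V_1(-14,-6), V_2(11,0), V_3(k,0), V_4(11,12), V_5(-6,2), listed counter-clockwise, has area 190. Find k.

13

Write out the shoelace sum; only the two edges meeting at V_3 involve k:
2·Area = [(11·0 − k·0) + (k·12 − 11·0)] + 224
       = 12·k + 224 = 380
⇒ k = 13.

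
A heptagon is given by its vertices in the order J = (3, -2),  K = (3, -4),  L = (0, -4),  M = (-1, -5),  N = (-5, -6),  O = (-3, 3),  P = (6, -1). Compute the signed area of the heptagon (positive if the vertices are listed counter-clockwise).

Apply the surveyor's formula: 2A = Σ (x_i·y_{i+1} − x_{i+1}·y_i), indices taken mod 7.
Σ = (-6) + (-12) + (-4) + (-19) + (-33) + (-15) + (-9) = -98
Signed area = Σ/2 = -49 (negative ⇒ clockwise traversal).

-49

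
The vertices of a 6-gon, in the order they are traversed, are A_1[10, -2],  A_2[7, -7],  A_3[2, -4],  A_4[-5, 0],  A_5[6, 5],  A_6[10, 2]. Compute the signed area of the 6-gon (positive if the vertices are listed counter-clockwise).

-96.5

A_1→A_2: (10)(-7) − (7)(-2) = -56
A_2→A_3: (7)(-4) − (2)(-7) = -14
A_3→A_4: (2)(0) − (-5)(-4) = -20
A_4→A_5: (-5)(5) − (6)(0) = -25
A_5→A_6: (6)(2) − (10)(5) = -38
A_6→A_1: (10)(-2) − (10)(2) = -40
Σ = -193
Signed area = Σ/2 = -96.5 (negative ⇒ clockwise traversal).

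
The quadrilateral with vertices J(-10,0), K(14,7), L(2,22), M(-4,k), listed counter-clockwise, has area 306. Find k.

25

The doubled signed area Σ (x_i y_{i+1} − x_{i+1} y_i) is linear in k.
With k=0 it equals 312; the coefficient of k is 12 (from the two edges through M).
So 12·k + 312 = 2·306 = 612 ⇒ k = 25.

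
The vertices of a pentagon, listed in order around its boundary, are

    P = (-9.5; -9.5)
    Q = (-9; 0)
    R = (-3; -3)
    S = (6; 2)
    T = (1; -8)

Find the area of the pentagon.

91

Apply Gauss's area formula: 2A = Σ (x_i·y_{i+1} − x_{i+1}·y_i), indices taken mod 5.
Σ = (-85.5) + (27) + (12) + (-50) + (-85.5) = -182
Area = |Σ|/2 = 91.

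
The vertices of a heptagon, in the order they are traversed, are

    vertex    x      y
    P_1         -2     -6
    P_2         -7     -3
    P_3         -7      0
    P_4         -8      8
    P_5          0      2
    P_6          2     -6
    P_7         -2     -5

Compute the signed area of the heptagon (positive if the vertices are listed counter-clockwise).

Apply the shoelace (surveyor's) formula: 2A = Σ (x_i·y_{i+1} − x_{i+1}·y_i), indices taken mod 7.
Σ = (-36) + (-21) + (-56) + (-16) + (-4) + (-22) + (2) = -153
Signed area = Σ/2 = -76.5 (negative ⇒ clockwise traversal).

-76.5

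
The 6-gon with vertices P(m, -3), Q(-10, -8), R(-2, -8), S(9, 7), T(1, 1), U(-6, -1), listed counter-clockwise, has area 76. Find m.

Write out the shoelace sum; only the two edges meeting at P involve m:
2·Area = [((-6)·(-3) − m·(-1)) + (m·(-8) − (-10)·(-3))] + 129
       = -7·m + 117 = 152
⇒ m = -5.

-5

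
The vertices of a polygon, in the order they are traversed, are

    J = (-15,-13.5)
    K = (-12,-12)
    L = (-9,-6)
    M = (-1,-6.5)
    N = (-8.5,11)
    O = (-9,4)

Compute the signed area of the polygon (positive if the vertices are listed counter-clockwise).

107.375

J→K: (-15)(-12) − (-12)(-13.5) = 18
K→L: (-12)(-6) − (-9)(-12) = -36
L→M: (-9)(-6.5) − (-1)(-6) = 52.5
M→N: (-1)(11) − (-8.5)(-6.5) = -66.25
N→O: (-8.5)(4) − (-9)(11) = 65
O→J: (-9)(-13.5) − (-15)(4) = 181.5
Σ = 214.75
Signed area = Σ/2 = 107.375 (positive ⇒ counter-clockwise traversal).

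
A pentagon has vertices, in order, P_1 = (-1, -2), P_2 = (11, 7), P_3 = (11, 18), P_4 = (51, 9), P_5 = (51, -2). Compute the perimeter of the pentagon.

|P_1P_2| = √((12)² + (9)²) = √225 = 15
|P_2P_3| = √((0)² + (11)²) = √121 = 11
|P_3P_4| = √((40)² + (-9)²) = √1681 = 41
|P_4P_5| = √((0)² + (-11)²) = √121 = 11
|P_5P_1| = √((-52)² + (0)²) = √2704 = 52
Perimeter = 15 + 11 + 41 + 11 + 52 = 130.

130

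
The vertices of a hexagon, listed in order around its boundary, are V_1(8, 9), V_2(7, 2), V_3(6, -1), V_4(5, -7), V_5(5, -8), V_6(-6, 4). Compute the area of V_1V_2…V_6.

Apply the shoelace (surveyor's) formula: 2A = Σ (x_i·y_{i+1} − x_{i+1}·y_i), indices taken mod 6.
Cross-terms: -47, -19, -37, -5, -28, -86  ⇒  Σ = -222
Area = |Σ|/2 = 111.

111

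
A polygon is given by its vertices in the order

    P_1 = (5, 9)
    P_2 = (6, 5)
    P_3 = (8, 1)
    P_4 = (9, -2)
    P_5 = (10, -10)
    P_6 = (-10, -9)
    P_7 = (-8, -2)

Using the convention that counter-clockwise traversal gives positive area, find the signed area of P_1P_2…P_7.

Apply Gauss's area formula: 2A = Σ (x_i·y_{i+1} − x_{i+1}·y_i), indices taken mod 7.
Cross-terms: -29, -34, -25, -70, -190, -52, -62  ⇒  Σ = -462
Signed area = Σ/2 = -231 (negative ⇒ clockwise traversal).

-231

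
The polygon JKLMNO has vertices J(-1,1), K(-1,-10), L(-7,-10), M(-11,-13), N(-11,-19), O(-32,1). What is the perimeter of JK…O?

88

|JK| = √((0)² + (-11)²) = √121 = 11
|KL| = √((-6)² + (0)²) = √36 = 6
|LM| = √((-4)² + (-3)²) = √25 = 5
|MN| = √((0)² + (-6)²) = √36 = 6
|NO| = √((-21)² + (20)²) = √841 = 29
|OJ| = √((31)² + (0)²) = √961 = 31
Perimeter = 11 + 6 + 5 + 6 + 29 + 31 = 88.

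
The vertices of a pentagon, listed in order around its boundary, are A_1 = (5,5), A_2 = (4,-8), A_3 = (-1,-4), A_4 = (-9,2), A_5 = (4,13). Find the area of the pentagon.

A_1→A_2: (5)(-8) − (4)(5) = -60
A_2→A_3: (4)(-4) − (-1)(-8) = -24
A_3→A_4: (-1)(2) − (-9)(-4) = -38
A_4→A_5: (-9)(13) − (4)(2) = -125
A_5→A_1: (4)(5) − (5)(13) = -45
Σ = -292
Area = |Σ|/2 = 146.

146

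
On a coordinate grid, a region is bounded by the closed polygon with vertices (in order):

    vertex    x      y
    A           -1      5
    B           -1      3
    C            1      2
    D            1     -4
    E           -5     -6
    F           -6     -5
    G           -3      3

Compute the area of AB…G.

45.5

Cross-terms: 2, -5, -6, -26, -11, -33, -12  ⇒  Σ = -91
Area = |Σ|/2 = 45.5.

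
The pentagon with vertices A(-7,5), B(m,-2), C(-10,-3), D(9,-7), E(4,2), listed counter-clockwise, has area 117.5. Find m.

Write out the shoelace sum; only the two edges meeting at B involve m:
2·Area = [((-7)·(-2) − m·5) + (m·(-3) − (-10)·(-2))] + 177
       = -8·m + 171 = 235
⇒ m = -8.

-8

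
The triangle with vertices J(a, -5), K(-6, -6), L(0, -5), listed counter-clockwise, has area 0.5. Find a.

The doubled signed area Σ (x_i y_{i+1} − x_{i+1} y_i) is linear in a.
With a=0 it equals 0; the coefficient of a is -1 (from the two edges through J).
So -1·a + 0 = 2·0.5 = 1 ⇒ a = -1.

-1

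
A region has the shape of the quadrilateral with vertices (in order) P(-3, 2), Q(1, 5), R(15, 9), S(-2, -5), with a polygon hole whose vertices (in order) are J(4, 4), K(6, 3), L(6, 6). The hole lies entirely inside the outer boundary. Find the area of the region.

Outer boundary:
Σ = (-17) + (-66) + (-57) + (-19) = -159
Area = |Σ|/2 = 79.5.
Hole:
Apply the shoelace (surveyor's) formula: 2A = Σ (x_i·y_{i+1} − x_{i+1}·y_i), indices taken mod 3.
Σ = (-12) + (18) + (0) = 6
Area = |Σ|/2 = 3.
Net area = 79.5 − 3 = 76.5.

76.5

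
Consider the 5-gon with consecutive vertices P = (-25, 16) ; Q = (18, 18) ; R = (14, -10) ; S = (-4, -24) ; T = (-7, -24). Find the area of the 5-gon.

Cross-terms: -738, -432, -376, -72, -712  ⇒  Σ = -2330
Area = |Σ|/2 = 1165.

1165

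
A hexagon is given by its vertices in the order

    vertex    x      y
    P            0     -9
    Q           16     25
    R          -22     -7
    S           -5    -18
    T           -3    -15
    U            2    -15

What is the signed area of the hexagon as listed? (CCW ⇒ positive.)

Σ = (144) + (438) + (361) + (21) + (75) + (-18) = 1021
Signed area = Σ/2 = 510.5 (positive ⇒ counter-clockwise traversal).

510.5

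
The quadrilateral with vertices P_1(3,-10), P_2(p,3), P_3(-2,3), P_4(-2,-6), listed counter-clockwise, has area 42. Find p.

1

Write out the shoelace sum; only the two edges meeting at P_2 involve p:
2·Area = [(3·3 − p·(-10)) + (p·3 − (-2)·3)] + 56
       = 13·p + 71 = 84
⇒ p = 1.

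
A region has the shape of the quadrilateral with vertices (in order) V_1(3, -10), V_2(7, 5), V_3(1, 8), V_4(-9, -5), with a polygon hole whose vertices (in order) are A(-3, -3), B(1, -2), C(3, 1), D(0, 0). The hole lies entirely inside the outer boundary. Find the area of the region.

Outer boundary:
Apply Gauss's area formula: 2A = Σ (x_i·y_{i+1} − x_{i+1}·y_i), indices taken mod 4.
V_1→V_2: (3)(5) − (7)(-10) = 85
V_2→V_3: (7)(8) − (1)(5) = 51
V_3→V_4: (1)(-5) − (-9)(8) = 67
V_4→V_1: (-9)(-10) − (3)(-5) = 105
Σ = 308
Area = |Σ|/2 = 154.
Hole:
Apply the shoelace formula: 2A = Σ (x_i·y_{i+1} − x_{i+1}·y_i), indices taken mod 4.
Σ = (9) + (7) + (0) + (0) = 16
Area = |Σ|/2 = 8.
Net area = 154 − 8 = 146.

146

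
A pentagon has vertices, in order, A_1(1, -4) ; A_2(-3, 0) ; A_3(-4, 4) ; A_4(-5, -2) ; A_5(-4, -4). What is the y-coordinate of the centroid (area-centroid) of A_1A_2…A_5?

Apply Gauss's area formula. First the cross-terms c_i = x_i·y_{i+1} − x_{i+1}·y_i:
  -12, -12, 28, 12, 20  ⇒  2A = 36, A = 18.
Then Σ (y_i + y_{i+1})·c_i = -176, so ȳ = -176 / (6·18) = -44/27.

-44/27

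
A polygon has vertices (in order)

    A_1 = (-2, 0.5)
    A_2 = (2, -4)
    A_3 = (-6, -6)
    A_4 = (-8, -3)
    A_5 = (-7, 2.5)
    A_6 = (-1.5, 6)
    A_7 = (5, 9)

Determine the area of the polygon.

80.625

Σ = (7) + (-36) + (-30) + (-41) + (-38.25) + (-43.5) + (20.5) = -161.25
Area = |Σ|/2 = 80.625.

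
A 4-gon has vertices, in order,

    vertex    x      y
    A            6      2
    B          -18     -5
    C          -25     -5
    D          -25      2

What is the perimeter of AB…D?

|AB| = √((-24)² + (-7)²) = √625 = 25
|BC| = √((-7)² + (0)²) = √49 = 7
|CD| = √((0)² + (7)²) = √49 = 7
|DA| = √((31)² + (0)²) = √961 = 31
Perimeter = 25 + 7 + 7 + 31 = 70.

70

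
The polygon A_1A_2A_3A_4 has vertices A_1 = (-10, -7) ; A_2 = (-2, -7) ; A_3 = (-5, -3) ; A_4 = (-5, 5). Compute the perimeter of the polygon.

34

|A_1A_2| = √((8)² + (0)²) = √64 = 8
|A_2A_3| = √((-3)² + (4)²) = √25 = 5
|A_3A_4| = √((0)² + (8)²) = √64 = 8
|A_4A_1| = √((-5)² + (-12)²) = √169 = 13
Perimeter = 8 + 5 + 8 + 13 = 34.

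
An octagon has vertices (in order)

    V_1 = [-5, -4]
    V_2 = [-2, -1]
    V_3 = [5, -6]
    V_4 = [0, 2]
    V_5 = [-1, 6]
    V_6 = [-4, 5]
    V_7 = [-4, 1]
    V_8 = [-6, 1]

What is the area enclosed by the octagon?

46

Apply the shoelace formula: 2A = Σ (x_i·y_{i+1} − x_{i+1}·y_i), indices taken mod 8.
V_1→V_2: (-5)(-1) − (-2)(-4) = -3
V_2→V_3: (-2)(-6) − (5)(-1) = 17
V_3→V_4: (5)(2) − (0)(-6) = 10
V_4→V_5: (0)(6) − (-1)(2) = 2
V_5→V_6: (-1)(5) − (-4)(6) = 19
V_6→V_7: (-4)(1) − (-4)(5) = 16
V_7→V_8: (-4)(1) − (-6)(1) = 2
V_8→V_1: (-6)(-4) − (-5)(1) = 29
Σ = 92
Area = |Σ|/2 = 46.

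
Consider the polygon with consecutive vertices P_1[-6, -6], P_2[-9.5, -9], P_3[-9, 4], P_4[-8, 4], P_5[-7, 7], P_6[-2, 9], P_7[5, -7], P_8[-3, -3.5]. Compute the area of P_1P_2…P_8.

137.75

Apply the shoelace (surveyor's) formula: 2A = Σ (x_i·y_{i+1} − x_{i+1}·y_i), indices taken mod 8.
Σ = (-3) + (-119) + (-4) + (-28) + (-49) + (-31) + (-38.5) + (-3) = -275.5
Area = |Σ|/2 = 137.75.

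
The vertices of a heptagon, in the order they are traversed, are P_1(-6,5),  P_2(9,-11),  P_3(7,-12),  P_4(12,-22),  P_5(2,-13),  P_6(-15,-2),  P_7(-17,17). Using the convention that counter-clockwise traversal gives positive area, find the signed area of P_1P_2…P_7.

-301.5

Apply the shoelace (surveyor's) formula: 2A = Σ (x_i·y_{i+1} − x_{i+1}·y_i), indices taken mod 7.
Σ = (21) + (-31) + (-10) + (-112) + (-199) + (-289) + (17) = -603
Signed area = Σ/2 = -301.5 (negative ⇒ clockwise traversal).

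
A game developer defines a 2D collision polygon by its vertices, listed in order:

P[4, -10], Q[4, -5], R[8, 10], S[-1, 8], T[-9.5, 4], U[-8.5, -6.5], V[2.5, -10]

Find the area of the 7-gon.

229

Apply Gauss's area formula: 2A = Σ (x_i·y_{i+1} − x_{i+1}·y_i), indices taken mod 7.
Σ = (20) + (80) + (74) + (72) + (95.75) + (101.25) + (15) = 458
Area = |Σ|/2 = 229.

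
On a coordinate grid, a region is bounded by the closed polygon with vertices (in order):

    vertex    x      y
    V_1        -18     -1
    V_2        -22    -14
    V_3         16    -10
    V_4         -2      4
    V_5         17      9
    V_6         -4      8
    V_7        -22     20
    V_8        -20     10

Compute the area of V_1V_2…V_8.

640

Cross-terms: 230, 444, 44, -86, 172, 96, 180, 200  ⇒  Σ = 1280
Area = |Σ|/2 = 640.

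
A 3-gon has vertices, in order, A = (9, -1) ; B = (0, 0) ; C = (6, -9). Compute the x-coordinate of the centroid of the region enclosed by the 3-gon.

5

Apply the shoelace (surveyor's) formula. First the cross-terms c_i = x_i·y_{i+1} − x_{i+1}·y_i:
  0, 0, 75  ⇒  2A = 75, A = 37.5.
Then Σ (x_i + x_{i+1})·c_i = 1125, so x̄ = 1125 / (6·37.5) = 5.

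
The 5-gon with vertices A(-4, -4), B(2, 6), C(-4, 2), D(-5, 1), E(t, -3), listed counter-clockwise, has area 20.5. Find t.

-4

The doubled signed area Σ (x_i y_{i+1} − x_{i+1} y_i) is linear in t.
With t=0 it equals 21; the coefficient of t is -5 (from the two edges through E).
So -5·t + 21 = 2·20.5 = 41 ⇒ t = -4.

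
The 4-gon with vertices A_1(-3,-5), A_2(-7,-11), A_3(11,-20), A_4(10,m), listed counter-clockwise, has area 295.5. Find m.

The doubled signed area Σ (x_i y_{i+1} − x_{i+1} y_i) is linear in m.
With m=0 it equals 409; the coefficient of m is 14 (from the two edges through A_4).
So 14·m + 409 = 2·295.5 = 591 ⇒ m = 13.

13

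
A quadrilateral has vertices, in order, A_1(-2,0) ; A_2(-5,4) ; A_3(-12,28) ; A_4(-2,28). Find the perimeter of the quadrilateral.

68

|A_1A_2| = √((-3)² + (4)²) = √25 = 5
|A_2A_3| = √((-7)² + (24)²) = √625 = 25
|A_3A_4| = √((10)² + (0)²) = √100 = 10
|A_4A_1| = √((0)² + (-28)²) = √784 = 28
Perimeter = 5 + 25 + 10 + 28 = 68.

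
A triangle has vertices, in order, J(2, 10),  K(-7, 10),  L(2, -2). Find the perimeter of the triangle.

36

|JK| = √((-9)² + (0)²) = √81 = 9
|KL| = √((9)² + (-12)²) = √225 = 15
|LJ| = √((0)² + (12)²) = √144 = 12
Perimeter = 9 + 15 + 12 = 36.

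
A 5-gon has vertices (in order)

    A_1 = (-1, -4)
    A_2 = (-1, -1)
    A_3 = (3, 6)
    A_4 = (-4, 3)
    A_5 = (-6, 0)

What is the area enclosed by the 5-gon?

Cross-terms: -3, -3, 33, 18, 24  ⇒  Σ = 69
Area = |Σ|/2 = 34.5.

34.5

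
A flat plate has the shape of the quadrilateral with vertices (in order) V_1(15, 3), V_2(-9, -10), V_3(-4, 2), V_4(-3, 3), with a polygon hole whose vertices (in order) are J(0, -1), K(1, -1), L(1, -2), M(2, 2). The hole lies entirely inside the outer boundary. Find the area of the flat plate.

Outer boundary:
Σ = (-123) + (-58) + (-6) + (-54) = -241
Area = |Σ|/2 = 120.5.
Hole:
J→K: (0)(-1) − (1)(-1) = 1
K→L: (1)(-2) − (1)(-1) = -1
L→M: (1)(2) − (2)(-2) = 6
M→J: (2)(-1) − (0)(2) = -2
Σ = 4
Area = |Σ|/2 = 2.
Net area = 120.5 − 2 = 118.5.

118.5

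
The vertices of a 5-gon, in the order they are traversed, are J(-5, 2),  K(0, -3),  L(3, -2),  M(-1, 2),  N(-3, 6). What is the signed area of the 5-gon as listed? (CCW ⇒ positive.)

Apply the surveyor's formula: 2A = Σ (x_i·y_{i+1} − x_{i+1}·y_i), indices taken mod 5.
Cross-terms: 15, 9, 4, 0, 24  ⇒  Σ = 52
Signed area = Σ/2 = 26 (positive ⇒ counter-clockwise traversal).

26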